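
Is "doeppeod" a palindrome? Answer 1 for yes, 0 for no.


Input: doeppeod
Reversed: doeppeod
  Compare pos 0 ('d') with pos 7 ('d'): match
  Compare pos 1 ('o') with pos 6 ('o'): match
  Compare pos 2 ('e') with pos 5 ('e'): match
  Compare pos 3 ('p') with pos 4 ('p'): match
Result: palindrome

1


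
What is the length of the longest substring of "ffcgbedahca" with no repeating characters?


Input: "ffcgbedahca"
Sliding window (track last position of each char):
  Position 0 ('f'): window [0,0] length 1 -- new best
  Position 1 ('f'): repeat (last at 0), move window start to 1
  Position 1 ('f'): window [1,1] length 1
  Position 2 ('c'): window [1,2] length 2 -- new best
  Position 3 ('g'): window [1,3] length 3 -- new best
  Position 4 ('b'): window [1,4] length 4 -- new best
  Position 5 ('e'): window [1,5] length 5 -- new best
  Position 6 ('d'): window [1,6] length 6 -- new best
  Position 7 ('a'): window [1,7] length 7 -- new best
  Position 8 ('h'): window [1,8] length 8 -- new best
  Position 9 ('c'): repeat (last at 2), move window start to 3
  Position 9 ('c'): window [3,9] length 7
  Position 10 ('a'): repeat (last at 7), move window start to 8
  Position 10 ('a'): window [8,10] length 3
Longest substring with no repeats: "fcgbedah" with length 8

8


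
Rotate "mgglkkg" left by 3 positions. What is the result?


Input: "mgglkkg", rotate left by 3
First 3 characters: "mgg"
Remaining characters: "lkkg"
Concatenate remaining + first: "lkkg" + "mgg" = "lkkgmgg"

lkkgmgg


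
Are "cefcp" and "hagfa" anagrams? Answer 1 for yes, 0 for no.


Strings: "cefcp", "hagfa"
Sorted first:  ccefp
Sorted second: aafgh
Differ at position 0: 'c' vs 'a' => not anagrams

0


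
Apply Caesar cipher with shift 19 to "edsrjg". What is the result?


Caesar cipher: shift "edsrjg" by 19
  'e' (pos 4) + 19 = pos 23 = 'x'
  'd' (pos 3) + 19 = pos 22 = 'w'
  's' (pos 18) + 19 = pos 11 = 'l'
  'r' (pos 17) + 19 = pos 10 = 'k'
  'j' (pos 9) + 19 = pos 2 = 'c'
  'g' (pos 6) + 19 = pos 25 = 'z'
Result: xwlkcz

xwlkcz


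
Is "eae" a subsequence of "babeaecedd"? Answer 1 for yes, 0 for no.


Check if "eae" is a subsequence of "babeaecedd"
Greedy scan:
  Position 0 ('b'): no match needed
  Position 1 ('a'): no match needed
  Position 2 ('b'): no match needed
  Position 3 ('e'): matches sub[0] = 'e'
  Position 4 ('a'): matches sub[1] = 'a'
  Position 5 ('e'): matches sub[2] = 'e'
  Position 6 ('c'): no match needed
  Position 7 ('e'): no match needed
  Position 8 ('d'): no match needed
  Position 9 ('d'): no match needed
All 3 characters matched => is a subsequence

1


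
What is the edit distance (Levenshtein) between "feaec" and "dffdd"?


Computing edit distance: "feaec" -> "dffdd"
DP table:
           d    f    f    d    d
      0    1    2    3    4    5
  f   1    1    1    2    3    4
  e   2    2    2    2    3    4
  a   3    3    3    3    3    4
  e   4    4    4    4    4    4
  c   5    5    5    5    5    5
Edit distance = dp[5][5] = 5

5


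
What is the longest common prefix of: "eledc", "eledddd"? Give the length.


Words: eledc, eledddd
  Position 0: all 'e' => match
  Position 1: all 'l' => match
  Position 2: all 'e' => match
  Position 3: all 'd' => match
  Position 4: ('c', 'd') => mismatch, stop
LCP = "eled" (length 4)

4


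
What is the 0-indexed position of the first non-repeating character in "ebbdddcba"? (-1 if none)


Input: ebbdddcba
Character frequencies:
  'a': 1
  'b': 3
  'c': 1
  'd': 3
  'e': 1
Scanning left to right for freq == 1:
  Position 0 ('e'): unique! => answer = 0

0


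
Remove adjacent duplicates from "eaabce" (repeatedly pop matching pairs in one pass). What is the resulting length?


Input: eaabce
Stack-based adjacent duplicate removal:
  Read 'e': push. Stack: e
  Read 'a': push. Stack: ea
  Read 'a': matches stack top 'a' => pop. Stack: e
  Read 'b': push. Stack: eb
  Read 'c': push. Stack: ebc
  Read 'e': push. Stack: ebce
Final stack: "ebce" (length 4)

4


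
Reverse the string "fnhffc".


Input: fnhffc
Reading characters right to left:
  Position 5: 'c'
  Position 4: 'f'
  Position 3: 'f'
  Position 2: 'h'
  Position 1: 'n'
  Position 0: 'f'
Reversed: cffhnf

cffhnf


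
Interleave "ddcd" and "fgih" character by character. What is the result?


Interleaving "ddcd" and "fgih":
  Position 0: 'd' from first, 'f' from second => "df"
  Position 1: 'd' from first, 'g' from second => "dg"
  Position 2: 'c' from first, 'i' from second => "ci"
  Position 3: 'd' from first, 'h' from second => "dh"
Result: dfdgcidh

dfdgcidh


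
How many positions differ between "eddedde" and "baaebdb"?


Comparing "eddedde" and "baaebdb" position by position:
  Position 0: 'e' vs 'b' => DIFFER
  Position 1: 'd' vs 'a' => DIFFER
  Position 2: 'd' vs 'a' => DIFFER
  Position 3: 'e' vs 'e' => same
  Position 4: 'd' vs 'b' => DIFFER
  Position 5: 'd' vs 'd' => same
  Position 6: 'e' vs 'b' => DIFFER
Positions that differ: 5

5


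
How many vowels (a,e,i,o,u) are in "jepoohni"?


Input: jepoohni
Checking each character:
  'j' at position 0: consonant
  'e' at position 1: vowel (running total: 1)
  'p' at position 2: consonant
  'o' at position 3: vowel (running total: 2)
  'o' at position 4: vowel (running total: 3)
  'h' at position 5: consonant
  'n' at position 6: consonant
  'i' at position 7: vowel (running total: 4)
Total vowels: 4

4


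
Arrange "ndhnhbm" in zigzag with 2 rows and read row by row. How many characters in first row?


Zigzag "ndhnhbm" into 2 rows:
Placing characters:
  'n' => row 0
  'd' => row 1
  'h' => row 0
  'n' => row 1
  'h' => row 0
  'b' => row 1
  'm' => row 0
Rows:
  Row 0: "nhhm"
  Row 1: "dnb"
First row length: 4

4


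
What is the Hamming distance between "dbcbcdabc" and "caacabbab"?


Comparing "dbcbcdabc" and "caacabbab" position by position:
  Position 0: 'd' vs 'c' => differ
  Position 1: 'b' vs 'a' => differ
  Position 2: 'c' vs 'a' => differ
  Position 3: 'b' vs 'c' => differ
  Position 4: 'c' vs 'a' => differ
  Position 5: 'd' vs 'b' => differ
  Position 6: 'a' vs 'b' => differ
  Position 7: 'b' vs 'a' => differ
  Position 8: 'c' vs 'b' => differ
Total differences (Hamming distance): 9

9


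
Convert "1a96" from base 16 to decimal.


Input: "1a96" in base 16
Positional expansion:
  Digit '1' (value 1) x 16^3 = 4096
  Digit 'a' (value 10) x 16^2 = 2560
  Digit '9' (value 9) x 16^1 = 144
  Digit '6' (value 6) x 16^0 = 6
Sum = 6806

6806


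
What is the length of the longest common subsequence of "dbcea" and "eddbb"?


LCS of "dbcea" and "eddbb"
DP table:
           e    d    d    b    b
      0    0    0    0    0    0
  d   0    0    1    1    1    1
  b   0    0    1    1    2    2
  c   0    0    1    1    2    2
  e   0    1    1    1    2    2
  a   0    1    1    1    2    2
LCS length = dp[5][5] = 2

2


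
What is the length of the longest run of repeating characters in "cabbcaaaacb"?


Input: "cabbcaaaacb"
Scanning for longest run:
  Position 1 ('a'): new char, reset run to 1
  Position 2 ('b'): new char, reset run to 1
  Position 3 ('b'): continues run of 'b', length=2
  Position 4 ('c'): new char, reset run to 1
  Position 5 ('a'): new char, reset run to 1
  Position 6 ('a'): continues run of 'a', length=2
  Position 7 ('a'): continues run of 'a', length=3
  Position 8 ('a'): continues run of 'a', length=4
  Position 9 ('c'): new char, reset run to 1
  Position 10 ('b'): new char, reset run to 1
Longest run: 'a' with length 4

4


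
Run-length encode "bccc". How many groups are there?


Input: bccc
Scanning for consecutive runs:
  Group 1: 'b' x 1 (positions 0-0)
  Group 2: 'c' x 3 (positions 1-3)
Total groups: 2

2


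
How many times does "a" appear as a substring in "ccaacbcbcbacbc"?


Searching for "a" in "ccaacbcbcbacbc"
Scanning each position:
  Position 0: "c" => no
  Position 1: "c" => no
  Position 2: "a" => MATCH
  Position 3: "a" => MATCH
  Position 4: "c" => no
  Position 5: "b" => no
  Position 6: "c" => no
  Position 7: "b" => no
  Position 8: "c" => no
  Position 9: "b" => no
  Position 10: "a" => MATCH
  Position 11: "c" => no
  Position 12: "b" => no
  Position 13: "c" => no
Total occurrences: 3

3


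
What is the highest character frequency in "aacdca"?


Input: aacdca
Character counts:
  'a': 3
  'c': 2
  'd': 1
Maximum frequency: 3

3


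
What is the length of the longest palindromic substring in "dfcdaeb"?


Input: "dfcdaeb"
Checking substrings for palindromes:
  No multi-char palindromic substrings found
Longest palindromic substring: "d" with length 1

1


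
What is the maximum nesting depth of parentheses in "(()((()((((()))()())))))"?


Input: "(()((()((((()))()())))))"
Tracking depth:
  Position 0 '(': depth becomes 1
  Position 1 '(': depth becomes 2
  Position 2 ')': depth becomes 1
  Position 3 '(': depth becomes 2
  Position 4 '(': depth becomes 3
  Position 5 '(': depth becomes 4
  Position 6 ')': depth becomes 3
  Position 7 '(': depth becomes 4
  Position 8 '(': depth becomes 5
  Position 9 '(': depth becomes 6
  Position 10 '(': depth becomes 7
  Position 11 '(': depth becomes 8
  Position 12 ')': depth becomes 7
  Position 13 ')': depth becomes 6
  Position 14 ')': depth becomes 5
  Position 15 '(': depth becomes 6
  Position 16 ')': depth becomes 5
  Position 17 '(': depth becomes 6
  Position 18 ')': depth becomes 5
  Position 19 ')': depth becomes 4
  Position 20 ')': depth becomes 3
  Position 21 ')': depth becomes 2
  Position 22 ')': depth becomes 1
  Position 23 ')': depth becomes 0
Maximum depth reached: 8

8


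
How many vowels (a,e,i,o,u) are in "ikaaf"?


Input: ikaaf
Checking each character:
  'i' at position 0: vowel (running total: 1)
  'k' at position 1: consonant
  'a' at position 2: vowel (running total: 2)
  'a' at position 3: vowel (running total: 3)
  'f' at position 4: consonant
Total vowels: 3

3


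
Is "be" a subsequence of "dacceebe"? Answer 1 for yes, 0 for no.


Check if "be" is a subsequence of "dacceebe"
Greedy scan:
  Position 0 ('d'): no match needed
  Position 1 ('a'): no match needed
  Position 2 ('c'): no match needed
  Position 3 ('c'): no match needed
  Position 4 ('e'): no match needed
  Position 5 ('e'): no match needed
  Position 6 ('b'): matches sub[0] = 'b'
  Position 7 ('e'): matches sub[1] = 'e'
All 2 characters matched => is a subsequence

1


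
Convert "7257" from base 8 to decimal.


Input: "7257" in base 8
Positional expansion:
  Digit '7' (value 7) x 8^3 = 3584
  Digit '2' (value 2) x 8^2 = 128
  Digit '5' (value 5) x 8^1 = 40
  Digit '7' (value 7) x 8^0 = 7
Sum = 3759

3759


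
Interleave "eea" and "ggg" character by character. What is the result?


Interleaving "eea" and "ggg":
  Position 0: 'e' from first, 'g' from second => "eg"
  Position 1: 'e' from first, 'g' from second => "eg"
  Position 2: 'a' from first, 'g' from second => "ag"
Result: egegag

egegag


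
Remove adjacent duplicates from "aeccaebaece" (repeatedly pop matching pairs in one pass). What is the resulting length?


Input: aeccaebaece
Stack-based adjacent duplicate removal:
  Read 'a': push. Stack: a
  Read 'e': push. Stack: ae
  Read 'c': push. Stack: aec
  Read 'c': matches stack top 'c' => pop. Stack: ae
  Read 'a': push. Stack: aea
  Read 'e': push. Stack: aeae
  Read 'b': push. Stack: aeaeb
  Read 'a': push. Stack: aeaeba
  Read 'e': push. Stack: aeaebae
  Read 'c': push. Stack: aeaebaec
  Read 'e': push. Stack: aeaebaece
Final stack: "aeaebaece" (length 9)

9


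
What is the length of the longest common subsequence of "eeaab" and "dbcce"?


LCS of "eeaab" and "dbcce"
DP table:
           d    b    c    c    e
      0    0    0    0    0    0
  e   0    0    0    0    0    1
  e   0    0    0    0    0    1
  a   0    0    0    0    0    1
  a   0    0    0    0    0    1
  b   0    0    1    1    1    1
LCS length = dp[5][5] = 1

1


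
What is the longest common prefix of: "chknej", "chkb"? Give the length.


Words: chknej, chkb
  Position 0: all 'c' => match
  Position 1: all 'h' => match
  Position 2: all 'k' => match
  Position 3: ('n', 'b') => mismatch, stop
LCP = "chk" (length 3)

3


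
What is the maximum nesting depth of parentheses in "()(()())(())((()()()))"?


Input: "()(()())(())((()()()))"
Tracking depth:
  Position 0 '(': depth becomes 1
  Position 1 ')': depth becomes 0
  Position 2 '(': depth becomes 1
  Position 3 '(': depth becomes 2
  Position 4 ')': depth becomes 1
  Position 5 '(': depth becomes 2
  Position 6 ')': depth becomes 1
  Position 7 ')': depth becomes 0
  Position 8 '(': depth becomes 1
  Position 9 '(': depth becomes 2
  Position 10 ')': depth becomes 1
  Position 11 ')': depth becomes 0
  Position 12 '(': depth becomes 1
  Position 13 '(': depth becomes 2
  Position 14 '(': depth becomes 3
  Position 15 ')': depth becomes 2
  Position 16 '(': depth becomes 3
  Position 17 ')': depth becomes 2
  Position 18 '(': depth becomes 3
  Position 19 ')': depth becomes 2
  Position 20 ')': depth becomes 1
  Position 21 ')': depth becomes 0
Maximum depth reached: 3

3


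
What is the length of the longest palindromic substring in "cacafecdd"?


Input: "cacafecdd"
Checking substrings for palindromes:
  [0:3] "cac" (len 3) => palindrome
  [1:4] "aca" (len 3) => palindrome
  [7:9] "dd" (len 2) => palindrome
Longest palindromic substring: "cac" with length 3

3


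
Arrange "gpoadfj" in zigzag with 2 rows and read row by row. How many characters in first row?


Zigzag "gpoadfj" into 2 rows:
Placing characters:
  'g' => row 0
  'p' => row 1
  'o' => row 0
  'a' => row 1
  'd' => row 0
  'f' => row 1
  'j' => row 0
Rows:
  Row 0: "godj"
  Row 1: "paf"
First row length: 4

4


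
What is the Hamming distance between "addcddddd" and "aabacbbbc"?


Comparing "addcddddd" and "aabacbbbc" position by position:
  Position 0: 'a' vs 'a' => same
  Position 1: 'd' vs 'a' => differ
  Position 2: 'd' vs 'b' => differ
  Position 3: 'c' vs 'a' => differ
  Position 4: 'd' vs 'c' => differ
  Position 5: 'd' vs 'b' => differ
  Position 6: 'd' vs 'b' => differ
  Position 7: 'd' vs 'b' => differ
  Position 8: 'd' vs 'c' => differ
Total differences (Hamming distance): 8

8


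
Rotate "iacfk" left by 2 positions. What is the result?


Input: "iacfk", rotate left by 2
First 2 characters: "ia"
Remaining characters: "cfk"
Concatenate remaining + first: "cfk" + "ia" = "cfkia"

cfkia


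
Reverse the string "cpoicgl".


Input: cpoicgl
Reading characters right to left:
  Position 6: 'l'
  Position 5: 'g'
  Position 4: 'c'
  Position 3: 'i'
  Position 2: 'o'
  Position 1: 'p'
  Position 0: 'c'
Reversed: lgciopc

lgciopc


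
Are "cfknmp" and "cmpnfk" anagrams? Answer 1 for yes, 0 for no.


Strings: "cfknmp", "cmpnfk"
Sorted first:  cfkmnp
Sorted second: cfkmnp
Sorted forms match => anagrams

1


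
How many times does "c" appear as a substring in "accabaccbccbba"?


Searching for "c" in "accabaccbccbba"
Scanning each position:
  Position 0: "a" => no
  Position 1: "c" => MATCH
  Position 2: "c" => MATCH
  Position 3: "a" => no
  Position 4: "b" => no
  Position 5: "a" => no
  Position 6: "c" => MATCH
  Position 7: "c" => MATCH
  Position 8: "b" => no
  Position 9: "c" => MATCH
  Position 10: "c" => MATCH
  Position 11: "b" => no
  Position 12: "b" => no
  Position 13: "a" => no
Total occurrences: 6

6


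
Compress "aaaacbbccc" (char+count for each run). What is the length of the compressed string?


Input: aaaacbbccc
Runs:
  'a' x 4 => "a4"
  'c' x 1 => "c1"
  'b' x 2 => "b2"
  'c' x 3 => "c3"
Compressed: "a4c1b2c3"
Compressed length: 8

8


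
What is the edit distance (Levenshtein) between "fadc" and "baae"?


Computing edit distance: "fadc" -> "baae"
DP table:
           b    a    a    e
      0    1    2    3    4
  f   1    1    2    3    4
  a   2    2    1    2    3
  d   3    3    2    2    3
  c   4    4    3    3    3
Edit distance = dp[4][4] = 3

3


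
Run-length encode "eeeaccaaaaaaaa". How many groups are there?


Input: eeeaccaaaaaaaa
Scanning for consecutive runs:
  Group 1: 'e' x 3 (positions 0-2)
  Group 2: 'a' x 1 (positions 3-3)
  Group 3: 'c' x 2 (positions 4-5)
  Group 4: 'a' x 8 (positions 6-13)
Total groups: 4

4


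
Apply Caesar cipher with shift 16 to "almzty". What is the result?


Caesar cipher: shift "almzty" by 16
  'a' (pos 0) + 16 = pos 16 = 'q'
  'l' (pos 11) + 16 = pos 1 = 'b'
  'm' (pos 12) + 16 = pos 2 = 'c'
  'z' (pos 25) + 16 = pos 15 = 'p'
  't' (pos 19) + 16 = pos 9 = 'j'
  'y' (pos 24) + 16 = pos 14 = 'o'
Result: qbcpjo

qbcpjo


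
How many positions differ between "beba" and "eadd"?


Comparing "beba" and "eadd" position by position:
  Position 0: 'b' vs 'e' => DIFFER
  Position 1: 'e' vs 'a' => DIFFER
  Position 2: 'b' vs 'd' => DIFFER
  Position 3: 'a' vs 'd' => DIFFER
Positions that differ: 4

4


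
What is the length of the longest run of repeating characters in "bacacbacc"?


Input: "bacacbacc"
Scanning for longest run:
  Position 1 ('a'): new char, reset run to 1
  Position 2 ('c'): new char, reset run to 1
  Position 3 ('a'): new char, reset run to 1
  Position 4 ('c'): new char, reset run to 1
  Position 5 ('b'): new char, reset run to 1
  Position 6 ('a'): new char, reset run to 1
  Position 7 ('c'): new char, reset run to 1
  Position 8 ('c'): continues run of 'c', length=2
Longest run: 'c' with length 2

2


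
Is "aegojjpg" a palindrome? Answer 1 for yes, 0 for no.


Input: aegojjpg
Reversed: gpjjogea
  Compare pos 0 ('a') with pos 7 ('g'): MISMATCH
  Compare pos 1 ('e') with pos 6 ('p'): MISMATCH
  Compare pos 2 ('g') with pos 5 ('j'): MISMATCH
  Compare pos 3 ('o') with pos 4 ('j'): MISMATCH
Result: not a palindrome

0


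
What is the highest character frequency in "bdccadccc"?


Input: bdccadccc
Character counts:
  'a': 1
  'b': 1
  'c': 5
  'd': 2
Maximum frequency: 5

5


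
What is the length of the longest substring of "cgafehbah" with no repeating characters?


Input: "cgafehbah"
Sliding window (track last position of each char):
  Position 0 ('c'): window [0,0] length 1 -- new best
  Position 1 ('g'): window [0,1] length 2 -- new best
  Position 2 ('a'): window [0,2] length 3 -- new best
  Position 3 ('f'): window [0,3] length 4 -- new best
  Position 4 ('e'): window [0,4] length 5 -- new best
  Position 5 ('h'): window [0,5] length 6 -- new best
  Position 6 ('b'): window [0,6] length 7 -- new best
  Position 7 ('a'): repeat (last at 2), move window start to 3
  Position 7 ('a'): window [3,7] length 5
  Position 8 ('h'): repeat (last at 5), move window start to 6
  Position 8 ('h'): window [6,8] length 3
Longest substring with no repeats: "cgafehb" with length 7

7


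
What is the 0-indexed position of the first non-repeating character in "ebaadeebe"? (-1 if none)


Input: ebaadeebe
Character frequencies:
  'a': 2
  'b': 2
  'd': 1
  'e': 4
Scanning left to right for freq == 1:
  Position 0 ('e'): freq=4, skip
  Position 1 ('b'): freq=2, skip
  Position 2 ('a'): freq=2, skip
  Position 3 ('a'): freq=2, skip
  Position 4 ('d'): unique! => answer = 4

4


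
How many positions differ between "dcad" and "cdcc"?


Comparing "dcad" and "cdcc" position by position:
  Position 0: 'd' vs 'c' => DIFFER
  Position 1: 'c' vs 'd' => DIFFER
  Position 2: 'a' vs 'c' => DIFFER
  Position 3: 'd' vs 'c' => DIFFER
Positions that differ: 4

4


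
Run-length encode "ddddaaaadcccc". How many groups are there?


Input: ddddaaaadcccc
Scanning for consecutive runs:
  Group 1: 'd' x 4 (positions 0-3)
  Group 2: 'a' x 4 (positions 4-7)
  Group 3: 'd' x 1 (positions 8-8)
  Group 4: 'c' x 4 (positions 9-12)
Total groups: 4

4


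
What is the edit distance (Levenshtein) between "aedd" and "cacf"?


Computing edit distance: "aedd" -> "cacf"
DP table:
           c    a    c    f
      0    1    2    3    4
  a   1    1    1    2    3
  e   2    2    2    2    3
  d   3    3    3    3    3
  d   4    4    4    4    4
Edit distance = dp[4][4] = 4

4


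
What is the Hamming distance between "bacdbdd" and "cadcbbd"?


Comparing "bacdbdd" and "cadcbbd" position by position:
  Position 0: 'b' vs 'c' => differ
  Position 1: 'a' vs 'a' => same
  Position 2: 'c' vs 'd' => differ
  Position 3: 'd' vs 'c' => differ
  Position 4: 'b' vs 'b' => same
  Position 5: 'd' vs 'b' => differ
  Position 6: 'd' vs 'd' => same
Total differences (Hamming distance): 4

4


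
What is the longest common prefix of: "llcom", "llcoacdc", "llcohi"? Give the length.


Words: llcom, llcoacdc, llcohi
  Position 0: all 'l' => match
  Position 1: all 'l' => match
  Position 2: all 'c' => match
  Position 3: all 'o' => match
  Position 4: ('m', 'a', 'h') => mismatch, stop
LCP = "llco" (length 4)

4


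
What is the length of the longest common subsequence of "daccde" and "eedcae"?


LCS of "daccde" and "eedcae"
DP table:
           e    e    d    c    a    e
      0    0    0    0    0    0    0
  d   0    0    0    1    1    1    1
  a   0    0    0    1    1    2    2
  c   0    0    0    1    2    2    2
  c   0    0    0    1    2    2    2
  d   0    0    0    1    2    2    2
  e   0    1    1    1    2    2    3
LCS length = dp[6][6] = 3

3


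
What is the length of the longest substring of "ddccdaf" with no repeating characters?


Input: "ddccdaf"
Sliding window (track last position of each char):
  Position 0 ('d'): window [0,0] length 1 -- new best
  Position 1 ('d'): repeat (last at 0), move window start to 1
  Position 1 ('d'): window [1,1] length 1
  Position 2 ('c'): window [1,2] length 2 -- new best
  Position 3 ('c'): repeat (last at 2), move window start to 3
  Position 3 ('c'): window [3,3] length 1
  Position 4 ('d'): window [3,4] length 2
  Position 5 ('a'): window [3,5] length 3 -- new best
  Position 6 ('f'): window [3,6] length 4 -- new best
Longest substring with no repeats: "cdaf" with length 4

4


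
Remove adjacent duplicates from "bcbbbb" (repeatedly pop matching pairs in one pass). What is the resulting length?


Input: bcbbbb
Stack-based adjacent duplicate removal:
  Read 'b': push. Stack: b
  Read 'c': push. Stack: bc
  Read 'b': push. Stack: bcb
  Read 'b': matches stack top 'b' => pop. Stack: bc
  Read 'b': push. Stack: bcb
  Read 'b': matches stack top 'b' => pop. Stack: bc
Final stack: "bc" (length 2)

2


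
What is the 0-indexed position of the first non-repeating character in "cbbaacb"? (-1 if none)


Input: cbbaacb
Character frequencies:
  'a': 2
  'b': 3
  'c': 2
Scanning left to right for freq == 1:
  Position 0 ('c'): freq=2, skip
  Position 1 ('b'): freq=3, skip
  Position 2 ('b'): freq=3, skip
  Position 3 ('a'): freq=2, skip
  Position 4 ('a'): freq=2, skip
  Position 5 ('c'): freq=2, skip
  Position 6 ('b'): freq=3, skip
  No unique character found => answer = -1

-1


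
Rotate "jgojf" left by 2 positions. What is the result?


Input: "jgojf", rotate left by 2
First 2 characters: "jg"
Remaining characters: "ojf"
Concatenate remaining + first: "ojf" + "jg" = "ojfjg"

ojfjg


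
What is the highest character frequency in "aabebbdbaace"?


Input: aabebbdbaace
Character counts:
  'a': 4
  'b': 4
  'c': 1
  'd': 1
  'e': 2
Maximum frequency: 4

4


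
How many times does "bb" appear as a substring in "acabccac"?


Searching for "bb" in "acabccac"
Scanning each position:
  Position 0: "ac" => no
  Position 1: "ca" => no
  Position 2: "ab" => no
  Position 3: "bc" => no
  Position 4: "cc" => no
  Position 5: "ca" => no
  Position 6: "ac" => no
Total occurrences: 0

0


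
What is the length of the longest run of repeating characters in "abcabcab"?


Input: "abcabcab"
Scanning for longest run:
  Position 1 ('b'): new char, reset run to 1
  Position 2 ('c'): new char, reset run to 1
  Position 3 ('a'): new char, reset run to 1
  Position 4 ('b'): new char, reset run to 1
  Position 5 ('c'): new char, reset run to 1
  Position 6 ('a'): new char, reset run to 1
  Position 7 ('b'): new char, reset run to 1
Longest run: 'a' with length 1

1


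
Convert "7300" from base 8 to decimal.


Input: "7300" in base 8
Positional expansion:
  Digit '7' (value 7) x 8^3 = 3584
  Digit '3' (value 3) x 8^2 = 192
  Digit '0' (value 0) x 8^1 = 0
  Digit '0' (value 0) x 8^0 = 0
Sum = 3776

3776


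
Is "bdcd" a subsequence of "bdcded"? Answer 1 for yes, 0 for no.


Check if "bdcd" is a subsequence of "bdcded"
Greedy scan:
  Position 0 ('b'): matches sub[0] = 'b'
  Position 1 ('d'): matches sub[1] = 'd'
  Position 2 ('c'): matches sub[2] = 'c'
  Position 3 ('d'): matches sub[3] = 'd'
  Position 4 ('e'): no match needed
  Position 5 ('d'): no match needed
All 4 characters matched => is a subsequence

1


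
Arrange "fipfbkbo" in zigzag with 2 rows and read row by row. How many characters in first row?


Zigzag "fipfbkbo" into 2 rows:
Placing characters:
  'f' => row 0
  'i' => row 1
  'p' => row 0
  'f' => row 1
  'b' => row 0
  'k' => row 1
  'b' => row 0
  'o' => row 1
Rows:
  Row 0: "fpbb"
  Row 1: "ifko"
First row length: 4

4


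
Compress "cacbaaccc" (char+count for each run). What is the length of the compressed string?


Input: cacbaaccc
Runs:
  'c' x 1 => "c1"
  'a' x 1 => "a1"
  'c' x 1 => "c1"
  'b' x 1 => "b1"
  'a' x 2 => "a2"
  'c' x 3 => "c3"
Compressed: "c1a1c1b1a2c3"
Compressed length: 12

12


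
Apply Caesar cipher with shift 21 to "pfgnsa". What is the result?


Caesar cipher: shift "pfgnsa" by 21
  'p' (pos 15) + 21 = pos 10 = 'k'
  'f' (pos 5) + 21 = pos 0 = 'a'
  'g' (pos 6) + 21 = pos 1 = 'b'
  'n' (pos 13) + 21 = pos 8 = 'i'
  's' (pos 18) + 21 = pos 13 = 'n'
  'a' (pos 0) + 21 = pos 21 = 'v'
Result: kabinv

kabinv


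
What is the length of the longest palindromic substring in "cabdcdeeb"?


Input: "cabdcdeeb"
Checking substrings for palindromes:
  [3:6] "dcd" (len 3) => palindrome
  [6:8] "ee" (len 2) => palindrome
Longest palindromic substring: "dcd" with length 3

3


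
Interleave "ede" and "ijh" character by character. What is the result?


Interleaving "ede" and "ijh":
  Position 0: 'e' from first, 'i' from second => "ei"
  Position 1: 'd' from first, 'j' from second => "dj"
  Position 2: 'e' from first, 'h' from second => "eh"
Result: eidjeh

eidjeh


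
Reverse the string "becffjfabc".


Input: becffjfabc
Reading characters right to left:
  Position 9: 'c'
  Position 8: 'b'
  Position 7: 'a'
  Position 6: 'f'
  Position 5: 'j'
  Position 4: 'f'
  Position 3: 'f'
  Position 2: 'c'
  Position 1: 'e'
  Position 0: 'b'
Reversed: cbafjffceb

cbafjffceb


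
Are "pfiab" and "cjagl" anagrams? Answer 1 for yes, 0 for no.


Strings: "pfiab", "cjagl"
Sorted first:  abfip
Sorted second: acgjl
Differ at position 1: 'b' vs 'c' => not anagrams

0


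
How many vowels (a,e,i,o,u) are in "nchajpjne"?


Input: nchajpjne
Checking each character:
  'n' at position 0: consonant
  'c' at position 1: consonant
  'h' at position 2: consonant
  'a' at position 3: vowel (running total: 1)
  'j' at position 4: consonant
  'p' at position 5: consonant
  'j' at position 6: consonant
  'n' at position 7: consonant
  'e' at position 8: vowel (running total: 2)
Total vowels: 2

2


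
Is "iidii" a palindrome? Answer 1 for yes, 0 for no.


Input: iidii
Reversed: iidii
  Compare pos 0 ('i') with pos 4 ('i'): match
  Compare pos 1 ('i') with pos 3 ('i'): match
Result: palindrome

1


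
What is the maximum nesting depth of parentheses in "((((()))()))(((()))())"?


Input: "((((()))()))(((()))())"
Tracking depth:
  Position 0 '(': depth becomes 1
  Position 1 '(': depth becomes 2
  Position 2 '(': depth becomes 3
  Position 3 '(': depth becomes 4
  Position 4 '(': depth becomes 5
  Position 5 ')': depth becomes 4
  Position 6 ')': depth becomes 3
  Position 7 ')': depth becomes 2
  Position 8 '(': depth becomes 3
  Position 9 ')': depth becomes 2
  Position 10 ')': depth becomes 1
  Position 11 ')': depth becomes 0
  Position 12 '(': depth becomes 1
  Position 13 '(': depth becomes 2
  Position 14 '(': depth becomes 3
  Position 15 '(': depth becomes 4
  Position 16 ')': depth becomes 3
  Position 17 ')': depth becomes 2
  Position 18 ')': depth becomes 1
  Position 19 '(': depth becomes 2
  Position 20 ')': depth becomes 1
  Position 21 ')': depth becomes 0
Maximum depth reached: 5

5


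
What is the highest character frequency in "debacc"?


Input: debacc
Character counts:
  'a': 1
  'b': 1
  'c': 2
  'd': 1
  'e': 1
Maximum frequency: 2

2


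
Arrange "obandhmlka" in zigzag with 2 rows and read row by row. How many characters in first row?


Zigzag "obandhmlka" into 2 rows:
Placing characters:
  'o' => row 0
  'b' => row 1
  'a' => row 0
  'n' => row 1
  'd' => row 0
  'h' => row 1
  'm' => row 0
  'l' => row 1
  'k' => row 0
  'a' => row 1
Rows:
  Row 0: "oadmk"
  Row 1: "bnhla"
First row length: 5

5


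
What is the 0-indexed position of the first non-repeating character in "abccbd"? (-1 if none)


Input: abccbd
Character frequencies:
  'a': 1
  'b': 2
  'c': 2
  'd': 1
Scanning left to right for freq == 1:
  Position 0 ('a'): unique! => answer = 0

0


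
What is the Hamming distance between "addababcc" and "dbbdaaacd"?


Comparing "addababcc" and "dbbdaaacd" position by position:
  Position 0: 'a' vs 'd' => differ
  Position 1: 'd' vs 'b' => differ
  Position 2: 'd' vs 'b' => differ
  Position 3: 'a' vs 'd' => differ
  Position 4: 'b' vs 'a' => differ
  Position 5: 'a' vs 'a' => same
  Position 6: 'b' vs 'a' => differ
  Position 7: 'c' vs 'c' => same
  Position 8: 'c' vs 'd' => differ
Total differences (Hamming distance): 7

7


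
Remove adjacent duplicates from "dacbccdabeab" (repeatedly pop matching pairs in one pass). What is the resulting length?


Input: dacbccdabeab
Stack-based adjacent duplicate removal:
  Read 'd': push. Stack: d
  Read 'a': push. Stack: da
  Read 'c': push. Stack: dac
  Read 'b': push. Stack: dacb
  Read 'c': push. Stack: dacbc
  Read 'c': matches stack top 'c' => pop. Stack: dacb
  Read 'd': push. Stack: dacbd
  Read 'a': push. Stack: dacbda
  Read 'b': push. Stack: dacbdab
  Read 'e': push. Stack: dacbdabe
  Read 'a': push. Stack: dacbdabea
  Read 'b': push. Stack: dacbdabeab
Final stack: "dacbdabeab" (length 10)

10


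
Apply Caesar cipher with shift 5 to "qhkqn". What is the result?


Caesar cipher: shift "qhkqn" by 5
  'q' (pos 16) + 5 = pos 21 = 'v'
  'h' (pos 7) + 5 = pos 12 = 'm'
  'k' (pos 10) + 5 = pos 15 = 'p'
  'q' (pos 16) + 5 = pos 21 = 'v'
  'n' (pos 13) + 5 = pos 18 = 's'
Result: vmpvs

vmpvs


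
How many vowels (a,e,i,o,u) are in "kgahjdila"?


Input: kgahjdila
Checking each character:
  'k' at position 0: consonant
  'g' at position 1: consonant
  'a' at position 2: vowel (running total: 1)
  'h' at position 3: consonant
  'j' at position 4: consonant
  'd' at position 5: consonant
  'i' at position 6: vowel (running total: 2)
  'l' at position 7: consonant
  'a' at position 8: vowel (running total: 3)
Total vowels: 3

3


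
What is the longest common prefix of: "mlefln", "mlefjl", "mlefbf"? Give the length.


Words: mlefln, mlefjl, mlefbf
  Position 0: all 'm' => match
  Position 1: all 'l' => match
  Position 2: all 'e' => match
  Position 3: all 'f' => match
  Position 4: ('l', 'j', 'b') => mismatch, stop
LCP = "mlef" (length 4)

4


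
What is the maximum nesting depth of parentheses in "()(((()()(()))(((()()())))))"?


Input: "()(((()()(()))(((()()())))))"
Tracking depth:
  Position 0 '(': depth becomes 1
  Position 1 ')': depth becomes 0
  Position 2 '(': depth becomes 1
  Position 3 '(': depth becomes 2
  Position 4 '(': depth becomes 3
  Position 5 '(': depth becomes 4
  Position 6 ')': depth becomes 3
  Position 7 '(': depth becomes 4
  Position 8 ')': depth becomes 3
  Position 9 '(': depth becomes 4
  Position 10 '(': depth becomes 5
  Position 11 ')': depth becomes 4
  Position 12 ')': depth becomes 3
  Position 13 ')': depth becomes 2
  Position 14 '(': depth becomes 3
  Position 15 '(': depth becomes 4
  Position 16 '(': depth becomes 5
  Position 17 '(': depth becomes 6
  Position 18 ')': depth becomes 5
  Position 19 '(': depth becomes 6
  Position 20 ')': depth becomes 5
  Position 21 '(': depth becomes 6
  Position 22 ')': depth becomes 5
  Position 23 ')': depth becomes 4
  Position 24 ')': depth becomes 3
  Position 25 ')': depth becomes 2
  Position 26 ')': depth becomes 1
  Position 27 ')': depth becomes 0
Maximum depth reached: 6

6


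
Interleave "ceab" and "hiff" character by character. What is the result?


Interleaving "ceab" and "hiff":
  Position 0: 'c' from first, 'h' from second => "ch"
  Position 1: 'e' from first, 'i' from second => "ei"
  Position 2: 'a' from first, 'f' from second => "af"
  Position 3: 'b' from first, 'f' from second => "bf"
Result: cheiafbf

cheiafbf


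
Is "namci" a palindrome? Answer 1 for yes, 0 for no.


Input: namci
Reversed: icman
  Compare pos 0 ('n') with pos 4 ('i'): MISMATCH
  Compare pos 1 ('a') with pos 3 ('c'): MISMATCH
Result: not a palindrome

0


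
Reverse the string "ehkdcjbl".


Input: ehkdcjbl
Reading characters right to left:
  Position 7: 'l'
  Position 6: 'b'
  Position 5: 'j'
  Position 4: 'c'
  Position 3: 'd'
  Position 2: 'k'
  Position 1: 'h'
  Position 0: 'e'
Reversed: lbjcdkhe

lbjcdkhe


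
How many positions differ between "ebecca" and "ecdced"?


Comparing "ebecca" and "ecdced" position by position:
  Position 0: 'e' vs 'e' => same
  Position 1: 'b' vs 'c' => DIFFER
  Position 2: 'e' vs 'd' => DIFFER
  Position 3: 'c' vs 'c' => same
  Position 4: 'c' vs 'e' => DIFFER
  Position 5: 'a' vs 'd' => DIFFER
Positions that differ: 4

4


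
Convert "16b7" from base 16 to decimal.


Input: "16b7" in base 16
Positional expansion:
  Digit '1' (value 1) x 16^3 = 4096
  Digit '6' (value 6) x 16^2 = 1536
  Digit 'b' (value 11) x 16^1 = 176
  Digit '7' (value 7) x 16^0 = 7
Sum = 5815

5815


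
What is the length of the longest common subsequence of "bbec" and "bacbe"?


LCS of "bbec" and "bacbe"
DP table:
           b    a    c    b    e
      0    0    0    0    0    0
  b   0    1    1    1    1    1
  b   0    1    1    1    2    2
  e   0    1    1    1    2    3
  c   0    1    1    2    2    3
LCS length = dp[4][5] = 3

3


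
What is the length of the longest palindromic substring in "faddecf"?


Input: "faddecf"
Checking substrings for palindromes:
  [2:4] "dd" (len 2) => palindrome
Longest palindromic substring: "dd" with length 2

2


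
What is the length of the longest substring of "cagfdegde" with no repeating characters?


Input: "cagfdegde"
Sliding window (track last position of each char):
  Position 0 ('c'): window [0,0] length 1 -- new best
  Position 1 ('a'): window [0,1] length 2 -- new best
  Position 2 ('g'): window [0,2] length 3 -- new best
  Position 3 ('f'): window [0,3] length 4 -- new best
  Position 4 ('d'): window [0,4] length 5 -- new best
  Position 5 ('e'): window [0,5] length 6 -- new best
  Position 6 ('g'): repeat (last at 2), move window start to 3
  Position 6 ('g'): window [3,6] length 4
  Position 7 ('d'): repeat (last at 4), move window start to 5
  Position 7 ('d'): window [5,7] length 3
  Position 8 ('e'): repeat (last at 5), move window start to 6
  Position 8 ('e'): window [6,8] length 3
Longest substring with no repeats: "cagfde" with length 6

6


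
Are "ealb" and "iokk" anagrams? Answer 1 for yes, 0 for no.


Strings: "ealb", "iokk"
Sorted first:  abel
Sorted second: ikko
Differ at position 0: 'a' vs 'i' => not anagrams

0


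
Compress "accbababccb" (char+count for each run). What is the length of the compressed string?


Input: accbababccb
Runs:
  'a' x 1 => "a1"
  'c' x 2 => "c2"
  'b' x 1 => "b1"
  'a' x 1 => "a1"
  'b' x 1 => "b1"
  'a' x 1 => "a1"
  'b' x 1 => "b1"
  'c' x 2 => "c2"
  'b' x 1 => "b1"
Compressed: "a1c2b1a1b1a1b1c2b1"
Compressed length: 18

18


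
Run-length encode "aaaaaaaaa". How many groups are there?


Input: aaaaaaaaa
Scanning for consecutive runs:
  Group 1: 'a' x 9 (positions 0-8)
Total groups: 1

1


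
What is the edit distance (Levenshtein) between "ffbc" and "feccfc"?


Computing edit distance: "ffbc" -> "feccfc"
DP table:
           f    e    c    c    f    c
      0    1    2    3    4    5    6
  f   1    0    1    2    3    4    5
  f   2    1    1    2    3    3    4
  b   3    2    2    2    3    4    4
  c   4    3    3    2    2    3    4
Edit distance = dp[4][6] = 4

4


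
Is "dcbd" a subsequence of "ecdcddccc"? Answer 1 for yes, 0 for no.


Check if "dcbd" is a subsequence of "ecdcddccc"
Greedy scan:
  Position 0 ('e'): no match needed
  Position 1 ('c'): no match needed
  Position 2 ('d'): matches sub[0] = 'd'
  Position 3 ('c'): matches sub[1] = 'c'
  Position 4 ('d'): no match needed
  Position 5 ('d'): no match needed
  Position 6 ('c'): no match needed
  Position 7 ('c'): no match needed
  Position 8 ('c'): no match needed
Only matched 2/4 characters => not a subsequence

0


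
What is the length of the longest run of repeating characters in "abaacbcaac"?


Input: "abaacbcaac"
Scanning for longest run:
  Position 1 ('b'): new char, reset run to 1
  Position 2 ('a'): new char, reset run to 1
  Position 3 ('a'): continues run of 'a', length=2
  Position 4 ('c'): new char, reset run to 1
  Position 5 ('b'): new char, reset run to 1
  Position 6 ('c'): new char, reset run to 1
  Position 7 ('a'): new char, reset run to 1
  Position 8 ('a'): continues run of 'a', length=2
  Position 9 ('c'): new char, reset run to 1
Longest run: 'a' with length 2

2


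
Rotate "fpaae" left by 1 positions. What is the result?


Input: "fpaae", rotate left by 1
First 1 characters: "f"
Remaining characters: "paae"
Concatenate remaining + first: "paae" + "f" = "paaef"

paaef


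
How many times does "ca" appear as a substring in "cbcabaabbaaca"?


Searching for "ca" in "cbcabaabbaaca"
Scanning each position:
  Position 0: "cb" => no
  Position 1: "bc" => no
  Position 2: "ca" => MATCH
  Position 3: "ab" => no
  Position 4: "ba" => no
  Position 5: "aa" => no
  Position 6: "ab" => no
  Position 7: "bb" => no
  Position 8: "ba" => no
  Position 9: "aa" => no
  Position 10: "ac" => no
  Position 11: "ca" => MATCH
Total occurrences: 2

2


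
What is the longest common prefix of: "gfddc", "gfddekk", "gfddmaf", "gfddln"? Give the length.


Words: gfddc, gfddekk, gfddmaf, gfddln
  Position 0: all 'g' => match
  Position 1: all 'f' => match
  Position 2: all 'd' => match
  Position 3: all 'd' => match
  Position 4: ('c', 'e', 'm', 'l') => mismatch, stop
LCP = "gfdd" (length 4)

4


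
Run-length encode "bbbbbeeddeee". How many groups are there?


Input: bbbbbeeddeee
Scanning for consecutive runs:
  Group 1: 'b' x 5 (positions 0-4)
  Group 2: 'e' x 2 (positions 5-6)
  Group 3: 'd' x 2 (positions 7-8)
  Group 4: 'e' x 3 (positions 9-11)
Total groups: 4

4


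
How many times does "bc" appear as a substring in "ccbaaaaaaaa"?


Searching for "bc" in "ccbaaaaaaaa"
Scanning each position:
  Position 0: "cc" => no
  Position 1: "cb" => no
  Position 2: "ba" => no
  Position 3: "aa" => no
  Position 4: "aa" => no
  Position 5: "aa" => no
  Position 6: "aa" => no
  Position 7: "aa" => no
  Position 8: "aa" => no
  Position 9: "aa" => no
Total occurrences: 0

0


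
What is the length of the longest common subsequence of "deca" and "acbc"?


LCS of "deca" and "acbc"
DP table:
           a    c    b    c
      0    0    0    0    0
  d   0    0    0    0    0
  e   0    0    0    0    0
  c   0    0    1    1    1
  a   0    1    1    1    1
LCS length = dp[4][4] = 1

1


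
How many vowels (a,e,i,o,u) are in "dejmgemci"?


Input: dejmgemci
Checking each character:
  'd' at position 0: consonant
  'e' at position 1: vowel (running total: 1)
  'j' at position 2: consonant
  'm' at position 3: consonant
  'g' at position 4: consonant
  'e' at position 5: vowel (running total: 2)
  'm' at position 6: consonant
  'c' at position 7: consonant
  'i' at position 8: vowel (running total: 3)
Total vowels: 3

3


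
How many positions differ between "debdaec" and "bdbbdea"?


Comparing "debdaec" and "bdbbdea" position by position:
  Position 0: 'd' vs 'b' => DIFFER
  Position 1: 'e' vs 'd' => DIFFER
  Position 2: 'b' vs 'b' => same
  Position 3: 'd' vs 'b' => DIFFER
  Position 4: 'a' vs 'd' => DIFFER
  Position 5: 'e' vs 'e' => same
  Position 6: 'c' vs 'a' => DIFFER
Positions that differ: 5

5
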